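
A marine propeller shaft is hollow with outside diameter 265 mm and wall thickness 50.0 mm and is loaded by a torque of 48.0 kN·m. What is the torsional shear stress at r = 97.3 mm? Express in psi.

1650 psi

J = π(d_o⁴ − d_i⁴)/32 = π(0.265⁴ − 0.165⁴)/32 = 4.114×10^-4 m⁴.
Shear stress varies linearly with radius: τ = T·r/J = 48000 × 0.0973 / 4.114×10^-4 = 1.135×10^7 Pa.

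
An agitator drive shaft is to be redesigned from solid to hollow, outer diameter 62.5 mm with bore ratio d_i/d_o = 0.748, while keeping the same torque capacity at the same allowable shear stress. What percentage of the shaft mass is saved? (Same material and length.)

43.4 %

Equal τ_max and T ⇒ the solid shaft needs d_s³ = d_o³(1−k⁴), so d_s = 62.5·(1−0.748⁴)^(1/3) = 55.15 mm.
Area ratio A_h/A_s = d_o²(1−k²)/d_s² = (1−k²)/(1−k⁴)^(2/3) = 0.5658.
Mass saving = 1 − 0.5658 = 43.4 %.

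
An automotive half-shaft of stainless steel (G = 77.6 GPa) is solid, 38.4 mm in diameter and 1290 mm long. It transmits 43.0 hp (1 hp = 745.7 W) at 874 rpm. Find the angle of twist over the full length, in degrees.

ω = 2π·874/60 = 91.53 rad/s, so T = P/ω = 43.0×745.7 / 91.53 = 350.3 N·m.
J = πd⁴/32 = π(0.0384)⁴/32 = 2.135×10^-7 m⁴.
θ = T·L/(G·J) = 350.3 × 1.29 / (77.6×10⁹ × 2.135×10^-7) = 0.02728 rad.

1.56°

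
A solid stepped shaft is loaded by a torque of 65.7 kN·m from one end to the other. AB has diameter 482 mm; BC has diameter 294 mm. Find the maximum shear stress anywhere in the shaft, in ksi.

Under the same torque, τ_max = 16T/(πd³) is largest where d is smallest — segment BC (d = 294 mm).
τ_max = 16·65700/(π·(0.294)³) = 1.317×10^7 Pa.

1.91 ksi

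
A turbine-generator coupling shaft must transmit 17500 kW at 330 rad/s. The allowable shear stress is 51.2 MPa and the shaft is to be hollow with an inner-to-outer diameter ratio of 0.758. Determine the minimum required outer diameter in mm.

199 mm

ω = 330 rad/s, so T = P/ω = 17500×10³ / 330.0 = 53030 N·m.
For a hollow shaft with d_i/d_o = 0.758: τ_max = 16T/(π d_o³ (1−k⁴)), so d_o = [16T/(π τ_allow (1−k⁴))]^(1/3) = [16·53030/(π·5.12×10^7·0.6699)]^(1/3) = 0.1989 m.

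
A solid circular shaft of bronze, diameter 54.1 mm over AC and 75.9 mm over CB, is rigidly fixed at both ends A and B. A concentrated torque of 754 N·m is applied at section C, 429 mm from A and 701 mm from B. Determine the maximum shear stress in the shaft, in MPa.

7.19 MPa

Compatibility: T_A·a/J_AC = T_B·b/J_CB with T_A + T_B = T₀.
J_AC = 8.41×10^-7 m⁴, J_CB = 3.26×10^-6 m⁴, so T_A = T₀·(J_AC/a)/((J_AC/a)+(J_CB/b)) = 223.7 N·m, T_B = 530.3 N·m.
τ in each portion: τ_AC = 7.19×10^6 Pa, τ_CB = 6.18×10^6 Pa; maximum is in AC.
τ_max = T_AC·r/J = 223.7·0.0271/8.41×10^-7 = 7.195×10^6 Pa.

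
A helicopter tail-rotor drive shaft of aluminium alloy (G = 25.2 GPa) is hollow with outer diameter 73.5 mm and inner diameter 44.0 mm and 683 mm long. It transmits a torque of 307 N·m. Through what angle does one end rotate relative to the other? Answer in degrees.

0.191°

J = π(d_o⁴ − d_i⁴)/32 = π(0.0735⁴ − 0.0440⁴)/32 = 2.497×10^-6 m⁴.
θ = T·L/(G·J) = 307.0 × 0.683 / (25.2×10⁹ × 2.497×10^-6) = 3.332×10^-3 rad.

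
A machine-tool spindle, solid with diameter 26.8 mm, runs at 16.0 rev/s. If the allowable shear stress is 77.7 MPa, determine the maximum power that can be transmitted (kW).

J = πd⁴/32 = π(0.0268)⁴/32 = 5.065×10^-8 m⁴.
T_max = τ_allow·J/r = 7.77×10^7 × 5.065×10^-8 / 0.0134 = 293.7 N·m.
ω = 2π·16.0 = 100.5 rad/s, so P_max = T_max·ω = 2.952×10^4 W.

29.5 kW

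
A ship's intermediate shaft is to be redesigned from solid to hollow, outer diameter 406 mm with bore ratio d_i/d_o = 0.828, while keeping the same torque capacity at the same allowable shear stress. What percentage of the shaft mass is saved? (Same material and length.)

Equal τ_max and T ⇒ the solid shaft needs d_s³ = d_o³(1−k⁴), so d_s = 406·(1−0.828⁴)^(1/3) = 328.6 mm.
Area ratio A_h/A_s = d_o²(1−k²)/d_s² = (1−k²)/(1−k⁴)^(2/3) = 0.4801.
Mass saving = 1 − 0.4801 = 52.0 %.

52.0 %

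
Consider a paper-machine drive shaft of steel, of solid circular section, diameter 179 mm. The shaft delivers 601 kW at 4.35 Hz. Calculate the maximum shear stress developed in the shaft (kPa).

ω = 2π·4.35 = 27.33 rad/s, so T = P/ω = 601×10³ / 27.33 = 21990 N·m.
J = πd⁴/32 = π(0.179)⁴/32 = 1.008×10^-4 m⁴.
τ_max = T·r/J = 21990 × 0.0895 / 1.008×10^-4 = 1.953×10^7 Pa.

19500 kPa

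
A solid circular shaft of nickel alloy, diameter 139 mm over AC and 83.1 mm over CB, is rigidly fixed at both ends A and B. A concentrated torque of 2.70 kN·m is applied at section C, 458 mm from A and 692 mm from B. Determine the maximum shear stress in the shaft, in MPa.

4.72 MPa

Compatibility: T_A·a/J_AC = T_B·b/J_CB with T_A + T_B = T₀.
J_AC = 3.66×10^-5 m⁴, J_CB = 4.68×10^-6 m⁴, so T_A = T₀·(J_AC/a)/((J_AC/a)+(J_CB/b)) = 2490 N·m, T_B = 210.5 N·m.
τ in each portion: τ_AC = 4.72×10^6 Pa, τ_CB = 1.87×10^6 Pa; maximum is in AC.
τ_max = T_AC·r/J = 2490·0.0695/3.66×10^-5 = 4.721×10^6 Pa.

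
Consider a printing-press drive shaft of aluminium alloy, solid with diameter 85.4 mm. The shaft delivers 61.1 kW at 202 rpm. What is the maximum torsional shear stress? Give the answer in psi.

3430 psi

ω = 2π·202/60 = 21.15 rad/s, so T = P/ω = 61.1×10³ / 21.15 = 2888 N·m.
J = πd⁴/32 = π(0.0854)⁴/32 = 5.222×10^-6 m⁴.
τ_max = T·r/J = 2888 × 0.0427 / 5.222×10^-6 = 2.362×10^7 Pa.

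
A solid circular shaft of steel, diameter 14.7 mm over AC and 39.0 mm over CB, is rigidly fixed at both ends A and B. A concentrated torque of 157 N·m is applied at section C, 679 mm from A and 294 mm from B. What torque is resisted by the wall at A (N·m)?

1.36 N·m

Compatibility: T_A·a/J_AC = T_B·b/J_CB with T_A + T_B = T₀.
J_AC = 4.58×10^-9 m⁴, J_CB = 2.27×10^-7 m⁴, so T_A = T₀·(J_AC/a)/((J_AC/a)+(J_CB/b)) = 1.360 N·m, T_B = 155.6 N·m.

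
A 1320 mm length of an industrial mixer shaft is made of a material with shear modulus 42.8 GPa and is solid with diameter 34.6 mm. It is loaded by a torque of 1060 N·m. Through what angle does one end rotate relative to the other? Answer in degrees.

J = πd⁴/32 = π(0.0346)⁴/32 = 1.407×10^-7 m⁴.
θ = T·L/(G·J) = 1060 × 1.32 / (42.8×10⁹ × 1.407×10^-7) = 0.2323 rad.

13.3°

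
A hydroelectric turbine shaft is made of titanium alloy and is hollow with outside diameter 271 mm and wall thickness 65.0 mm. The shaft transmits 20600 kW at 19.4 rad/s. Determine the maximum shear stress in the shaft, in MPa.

293 MPa

ω = 19.4 rad/s, so T = P/ω = 20600×10³ / 19.40 = 1.062e6 N·m.
J = π(d_o⁴ − d_i⁴)/32 = π(0.271⁴ − 0.141⁴)/32 = 4.907×10^-4 m⁴.
τ_max = T·r/J = 1.062e6 × 0.136 / 4.907×10^-4 = 2.932×10^8 Pa.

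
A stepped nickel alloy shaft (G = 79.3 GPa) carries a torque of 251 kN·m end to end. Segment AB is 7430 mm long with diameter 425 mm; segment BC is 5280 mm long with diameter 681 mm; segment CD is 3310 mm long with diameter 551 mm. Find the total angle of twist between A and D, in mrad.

9.29 mrad

J_AB = π(0.425)⁴/32 = 3.20×10^-3 m⁴; J_BC = π(0.681)⁴/32 = 0.0211 m⁴; J_CD = π(0.551)⁴/32 = 9.05×10^-3 m⁴.
θ = (T/G)·Σ L_i/J_i = (251000/79.3×10⁹)·(7.43/3.20×10^-3 + 5.28/0.0211 + 3.31/9.05×10^-3) = 9.292×10^-3 rad.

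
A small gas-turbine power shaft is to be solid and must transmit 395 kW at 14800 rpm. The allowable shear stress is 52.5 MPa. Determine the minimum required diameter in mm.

29.1 mm

ω = 2π·14800/60 = 1550 rad/s, so T = P/ω = 395×10³ / 1550 = 254.9 N·m.
For a solid shaft τ_max = 16T/(πd³), so d = (16T/(π τ_allow))^(1/3) = (16·254.9/(π·5.25×10^7))^(1/3) = 0.02913 m.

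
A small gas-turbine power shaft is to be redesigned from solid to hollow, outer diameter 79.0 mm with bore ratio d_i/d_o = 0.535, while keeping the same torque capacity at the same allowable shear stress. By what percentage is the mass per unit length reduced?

24.4 %

Equal τ_max and T ⇒ the solid shaft needs d_s³ = d_o³(1−k⁴), so d_s = 79.0·(1−0.535⁴)^(1/3) = 76.78 mm.
Area ratio A_h/A_s = d_o²(1−k²)/d_s² = (1−k²)/(1−k⁴)^(2/3) = 0.7556.
Mass saving = 1 − 0.7556 = 24.4 %.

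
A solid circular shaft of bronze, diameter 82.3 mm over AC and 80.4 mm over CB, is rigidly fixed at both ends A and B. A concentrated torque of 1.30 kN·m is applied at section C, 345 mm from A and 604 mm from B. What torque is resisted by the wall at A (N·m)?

Compatibility: T_A·a/J_AC = T_B·b/J_CB with T_A + T_B = T₀.
J_AC = 4.50×10^-6 m⁴, J_CB = 4.10×10^-6 m⁴, so T_A = T₀·(J_AC/a)/((J_AC/a)+(J_CB/b)) = 855.1 N·m, T_B = 444.9 N·m.

855 N·m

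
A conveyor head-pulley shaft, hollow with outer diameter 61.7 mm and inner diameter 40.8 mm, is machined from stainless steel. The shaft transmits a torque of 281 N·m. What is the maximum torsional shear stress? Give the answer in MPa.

7.53 MPa

J = π(d_o⁴ − d_i⁴)/32 = π(0.0617⁴ − 0.0408⁴)/32 = 1.151×10^-6 m⁴.
τ_max = T·r/J = 281.0 × 0.0309 / 1.151×10^-6 = 7.533×10^6 Pa.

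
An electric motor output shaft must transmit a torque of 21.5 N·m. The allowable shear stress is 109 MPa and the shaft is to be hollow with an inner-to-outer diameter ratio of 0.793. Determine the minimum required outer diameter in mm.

For a hollow shaft with d_i/d_o = 0.793: τ_max = 16T/(π d_o³ (1−k⁴)), so d_o = [16T/(π τ_allow (1−k⁴))]^(1/3) = [16·21.50/(π·1.09×10^8·0.6045)]^(1/3) = 0.01184 m.

11.8 mm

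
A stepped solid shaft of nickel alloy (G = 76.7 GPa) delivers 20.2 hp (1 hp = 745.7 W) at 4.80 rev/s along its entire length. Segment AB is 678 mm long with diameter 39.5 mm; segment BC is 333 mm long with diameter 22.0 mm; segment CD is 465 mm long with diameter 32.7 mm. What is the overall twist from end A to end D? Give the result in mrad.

140 mrad

ω = 2π·4.80 = 30.16 rad/s, so T = P/ω = 20.2×745.7 / 30.16 = 499.5 N·m.
J_AB = π(0.0395)⁴/32 = 2.39×10^-7 m⁴; J_BC = π(0.0220)⁴/32 = 2.30×10^-8 m⁴; J_CD = π(0.0327)⁴/32 = 1.12×10^-7 m⁴.
θ = (T/G)·Σ L_i/J_i = (499.5/76.7×10⁹)·(0.678/2.39×10^-7 + 0.333/2.30×10^-8 + 0.465/1.12×10^-7) = 0.1397 rad.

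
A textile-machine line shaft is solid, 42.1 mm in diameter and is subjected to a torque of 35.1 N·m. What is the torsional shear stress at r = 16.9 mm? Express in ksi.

J = πd⁴/32 = π(0.0421)⁴/32 = 3.084×10^-7 m⁴.
Shear stress varies linearly with radius: τ = T·r/J = 35.10 × 0.0169 / 3.084×10^-7 = 1.923×10^6 Pa.

0.279 ksi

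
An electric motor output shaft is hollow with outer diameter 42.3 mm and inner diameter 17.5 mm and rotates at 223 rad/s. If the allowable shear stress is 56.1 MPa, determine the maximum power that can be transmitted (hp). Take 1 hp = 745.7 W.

J = π(d_o⁴ − d_i⁴)/32 = π(0.0423⁴ − 0.0175⁴)/32 = 3.051×10^-7 m⁴.
T_max = τ_allow·J/r = 5.61×10^7 × 3.051×10^-7 / 0.0211 = 809.3 N·m.
ω = 223 rad/s, so P_max = T_max·ω = 1.805×10^5 W.

242 hp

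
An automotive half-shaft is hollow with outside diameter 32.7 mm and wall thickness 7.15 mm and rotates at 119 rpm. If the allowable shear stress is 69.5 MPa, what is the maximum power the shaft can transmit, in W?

5350 W

J = π(d_o⁴ − d_i⁴)/32 = π(0.0327⁴ − 0.0184⁴)/32 = 1.010×10^-7 m⁴.
T_max = τ_allow·J/r = 6.95×10^7 × 1.010×10^-7 / 0.0163 = 429.3 N·m.
ω = 2π·119/60 = 12.46 rad/s, so P_max = T_max·ω = 5350 W.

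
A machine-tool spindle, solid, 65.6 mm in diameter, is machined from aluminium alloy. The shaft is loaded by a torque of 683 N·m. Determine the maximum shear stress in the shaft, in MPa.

12.3 MPa

J = πd⁴/32 = π(0.0656)⁴/32 = 1.818×10^-6 m⁴.
τ_max = T·r/J = 683.0 × 0.0328 / 1.818×10^-6 = 1.232×10^7 Pa.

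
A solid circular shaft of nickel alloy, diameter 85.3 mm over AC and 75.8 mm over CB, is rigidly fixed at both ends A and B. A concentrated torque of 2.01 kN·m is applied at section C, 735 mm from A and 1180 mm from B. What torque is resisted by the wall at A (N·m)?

1450 N·m

Compatibility: T_A·a/J_AC = T_B·b/J_CB with T_A + T_B = T₀.
J_AC = 5.20×10^-6 m⁴, J_CB = 3.24×10^-6 m⁴, so T_A = T₀·(J_AC/a)/((J_AC/a)+(J_CB/b)) = 1448 N·m, T_B = 562.3 N·m.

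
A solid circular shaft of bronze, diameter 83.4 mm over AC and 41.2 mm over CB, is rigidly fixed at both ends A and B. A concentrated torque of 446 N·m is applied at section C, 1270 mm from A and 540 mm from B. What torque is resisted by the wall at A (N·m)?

391 N·m

Compatibility: T_A·a/J_AC = T_B·b/J_CB with T_A + T_B = T₀.
J_AC = 4.75×10^-6 m⁴, J_CB = 2.83×10^-7 m⁴, so T_A = T₀·(J_AC/a)/((J_AC/a)+(J_CB/b)) = 391.2 N·m, T_B = 54.79 N·m.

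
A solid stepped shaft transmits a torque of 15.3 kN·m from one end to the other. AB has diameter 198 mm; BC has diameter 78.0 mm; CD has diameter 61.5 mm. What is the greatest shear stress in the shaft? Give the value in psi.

48600 psi

Under the same torque, τ_max = 16T/(πd³) is largest where d is smallest — segment CD (d = 61.5 mm).
τ_max = 16·15300/(π·(0.0615)³) = 3.350×10^8 Pa.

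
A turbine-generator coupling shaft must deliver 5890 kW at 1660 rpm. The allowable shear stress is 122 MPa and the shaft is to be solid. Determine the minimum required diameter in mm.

ω = 2π·1660/60 = 173.8 rad/s, so T = P/ω = 5890×10³ / 173.8 = 33880 N·m.
For a solid shaft τ_max = 16T/(πd³), so d = (16T/(π τ_allow))^(1/3) = (16·33880/(π·1.22×10^8))^(1/3) = 0.1123 m.

112 mm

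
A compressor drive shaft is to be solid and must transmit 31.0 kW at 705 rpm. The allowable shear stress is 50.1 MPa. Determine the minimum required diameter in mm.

ω = 2π·705/60 = 73.83 rad/s, so T = P/ω = 31.0×10³ / 73.83 = 419.9 N·m.
For a solid shaft τ_max = 16T/(πd³), so d = (16T/(π τ_allow))^(1/3) = (16·419.9/(π·5.01×10^7))^(1/3) = 0.03495 m.

34.9 mm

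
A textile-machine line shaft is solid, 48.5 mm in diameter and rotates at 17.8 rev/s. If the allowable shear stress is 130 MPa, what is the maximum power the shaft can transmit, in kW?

J = πd⁴/32 = π(0.0485)⁴/32 = 5.432×10^-7 m⁴.
T_max = τ_allow·J/r = 1.30×10^8 × 5.432×10^-7 / 0.0243 = 2912 N·m.
ω = 2π·17.8 = 111.8 rad/s, so P_max = T_max·ω = 3.257×10^5 W.

326 kW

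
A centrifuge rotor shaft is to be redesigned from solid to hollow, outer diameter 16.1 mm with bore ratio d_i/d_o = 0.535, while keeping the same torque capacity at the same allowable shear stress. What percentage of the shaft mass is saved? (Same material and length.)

Equal τ_max and T ⇒ the solid shaft needs d_s³ = d_o³(1−k⁴), so d_s = 16.1·(1−0.535⁴)^(1/3) = 15.65 mm.
Area ratio A_h/A_s = d_o²(1−k²)/d_s² = (1−k²)/(1−k⁴)^(2/3) = 0.7556.
Mass saving = 1 − 0.7556 = 24.4 %.

24.4 %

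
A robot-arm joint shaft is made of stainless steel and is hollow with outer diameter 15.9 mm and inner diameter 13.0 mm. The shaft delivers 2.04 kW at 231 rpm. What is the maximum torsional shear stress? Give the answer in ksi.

ω = 2π·231/60 = 24.19 rad/s, so T = P/ω = 2.04×10³ / 24.19 = 84.33 N·m.
J = π(d_o⁴ − d_i⁴)/32 = π(0.0159⁴ − 0.0130⁴)/32 = 3.471×10^-9 m⁴.
τ_max = T·r/J = 84.33 × 0.00795 / 3.471×10^-9 = 1.932×10^8 Pa.

28.0 ksi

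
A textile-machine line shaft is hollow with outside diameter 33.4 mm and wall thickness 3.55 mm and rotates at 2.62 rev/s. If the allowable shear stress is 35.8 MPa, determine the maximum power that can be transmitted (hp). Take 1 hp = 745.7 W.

3.56 hp

J = π(d_o⁴ − d_i⁴)/32 = π(0.0334⁴ − 0.0263⁴)/32 = 7.521×10^-8 m⁴.
T_max = τ_allow·J/r = 3.58×10^7 × 7.521×10^-8 / 0.0167 = 161.2 N·m.
ω = 2π·2.62 = 16.46 rad/s, so P_max = T_max·ω = 2654 W.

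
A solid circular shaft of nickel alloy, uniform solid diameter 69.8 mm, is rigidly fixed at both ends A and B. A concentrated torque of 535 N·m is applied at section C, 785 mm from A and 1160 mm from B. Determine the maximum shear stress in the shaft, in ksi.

With uniform GJ and both ends fixed, compatibility θ_AC = θ_CB gives T_A·a = T_B·b, together with T_A + T_B = T₀.
T_A = T₀·b/(a+b) = 535.0·1160/1945 = 319.1 N·m; T_B = 215.9 N·m.
τ in each portion: τ_AC = 4.78×10^6 Pa, τ_CB = 3.23×10^6 Pa; maximum is in AC.
τ_max = T_AC·r/J = 319.1·0.0349/2.33×10^-6 = 4.779×10^6 Pa.

0.693 ksi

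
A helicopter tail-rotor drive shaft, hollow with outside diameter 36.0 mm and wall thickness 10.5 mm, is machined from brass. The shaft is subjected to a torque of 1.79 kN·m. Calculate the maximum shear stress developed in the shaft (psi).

J = π(d_o⁴ − d_i⁴)/32 = π(0.0360⁴ − 0.0150⁴)/32 = 1.599×10^-7 m⁴.
τ_max = T·r/J = 1790 × 0.0180 / 1.599×10^-7 = 2.015×10^8 Pa.

29200 psi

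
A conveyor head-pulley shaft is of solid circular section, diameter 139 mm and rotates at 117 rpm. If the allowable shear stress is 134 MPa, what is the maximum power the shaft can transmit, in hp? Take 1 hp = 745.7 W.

J = πd⁴/32 = π(0.139)⁴/32 = 3.665×10^-5 m⁴.
T_max = τ_allow·J/r = 1.34×10^8 × 3.665×10^-5 / 0.0695 = 70660 N·m.
ω = 2π·117/60 = 12.25 rad/s, so P_max = T_max·ω = 8.658×10^5 W.

1160 hp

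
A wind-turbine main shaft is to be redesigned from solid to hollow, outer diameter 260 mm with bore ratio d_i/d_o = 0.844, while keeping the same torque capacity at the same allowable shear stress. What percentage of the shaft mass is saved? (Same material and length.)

Equal τ_max and T ⇒ the solid shaft needs d_s³ = d_o³(1−k⁴), so d_s = 260·(1−0.844⁴)^(1/3) = 205.3 mm.
Area ratio A_h/A_s = d_o²(1−k²)/d_s² = (1−k²)/(1−k⁴)^(2/3) = 0.4612.
Mass saving = 1 − 0.4612 = 53.9 %.

53.9 %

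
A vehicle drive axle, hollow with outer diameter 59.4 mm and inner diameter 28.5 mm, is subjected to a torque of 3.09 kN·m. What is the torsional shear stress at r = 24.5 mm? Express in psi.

9490 psi

J = π(d_o⁴ − d_i⁴)/32 = π(0.0594⁴ − 0.0285⁴)/32 = 1.157×10^-6 m⁴.
Shear stress varies linearly with radius: τ = T·r/J = 3090 × 0.0245 / 1.157×10^-6 = 6.541×10^7 Pa.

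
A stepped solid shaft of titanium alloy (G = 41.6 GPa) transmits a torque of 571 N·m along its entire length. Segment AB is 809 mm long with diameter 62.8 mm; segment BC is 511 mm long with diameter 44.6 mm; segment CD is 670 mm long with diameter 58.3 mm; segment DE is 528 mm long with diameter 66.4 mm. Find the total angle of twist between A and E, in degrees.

2.13°

J_AB = π(0.0628)⁴/32 = 1.53×10^-6 m⁴; J_BC = π(0.0446)⁴/32 = 3.88×10^-7 m⁴; J_CD = π(0.0583)⁴/32 = 1.13×10^-6 m⁴; J_DE = π(0.0664)⁴/32 = 1.91×10^-6 m⁴.
θ = (T/G)·Σ L_i/J_i = (571.0/41.6×10⁹)·(0.809/1.53×10^-6 + 0.511/3.88×10^-7 + 0.670/1.13×10^-6 + 0.528/1.91×10^-6) = 0.03723 rad.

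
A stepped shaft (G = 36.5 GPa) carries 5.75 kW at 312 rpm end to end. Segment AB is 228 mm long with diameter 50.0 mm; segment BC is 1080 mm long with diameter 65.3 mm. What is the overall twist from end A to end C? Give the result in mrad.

4.71 mrad

ω = 2π·312/60 = 32.67 rad/s, so T = P/ω = 5.75×10³ / 32.67 = 176.0 N·m.
J_AB = π(0.0500)⁴/32 = 6.14×10^-7 m⁴; J_BC = π(0.0653)⁴/32 = 1.79×10^-6 m⁴.
θ = (T/G)·Σ L_i/J_i = (176.0/36.5×10⁹)·(0.228/6.14×10^-7 + 1.08/1.79×10^-6) = 4.709×10^-3 rad.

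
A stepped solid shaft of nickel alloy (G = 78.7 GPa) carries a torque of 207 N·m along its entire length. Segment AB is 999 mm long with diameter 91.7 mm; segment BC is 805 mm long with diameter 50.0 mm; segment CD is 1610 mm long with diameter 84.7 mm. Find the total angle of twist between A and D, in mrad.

J_AB = π(0.0917)⁴/32 = 6.94×10^-6 m⁴; J_BC = π(0.0500)⁴/32 = 6.14×10^-7 m⁴; J_CD = π(0.0847)⁴/32 = 5.05×10^-6 m⁴.
θ = (T/G)·Σ L_i/J_i = (207.0/78.7×10⁹)·(0.999/6.94×10^-6 + 0.805/6.14×10^-7 + 1.61/5.05×10^-6) = 4.667×10^-3 rad.

4.67 mrad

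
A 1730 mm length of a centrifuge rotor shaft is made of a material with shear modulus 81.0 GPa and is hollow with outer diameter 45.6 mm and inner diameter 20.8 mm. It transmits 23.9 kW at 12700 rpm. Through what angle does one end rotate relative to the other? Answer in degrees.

ω = 2π·12700/60 = 1330 rad/s, so T = P/ω = 23.9×10³ / 1330 = 17.97 N·m.
J = π(d_o⁴ − d_i⁴)/32 = π(0.0456⁴ − 0.0208⁴)/32 = 4.061×10^-7 m⁴.
θ = T·L/(G·J) = 17.97 × 1.73 / (81.0×10⁹ × 4.061×10^-7) = 9.451×10^-4 rad.

0.0542°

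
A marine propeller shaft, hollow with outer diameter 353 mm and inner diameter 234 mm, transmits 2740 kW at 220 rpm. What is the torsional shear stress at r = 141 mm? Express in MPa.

13.6 MPa

ω = 2π·220/60 = 23.04 rad/s, so T = P/ω = 2740×10³ / 23.04 = 118900 N·m.
J = π(d_o⁴ − d_i⁴)/32 = π(0.353⁴ − 0.234⁴)/32 = 1.230×10^-3 m⁴.
Shear stress varies linearly with radius: τ = T·r/J = 118900 × 0.141 / 1.230×10^-3 = 1.363×10^7 Pa.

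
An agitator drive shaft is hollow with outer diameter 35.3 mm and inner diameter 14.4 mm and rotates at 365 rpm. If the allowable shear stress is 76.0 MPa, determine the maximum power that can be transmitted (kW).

24.4 kW

J = π(d_o⁴ − d_i⁴)/32 = π(0.0353⁴ − 0.0144⁴)/32 = 1.482×10^-7 m⁴.
T_max = τ_allow·J/r = 7.60×10^7 × 1.482×10^-7 / 0.0176 = 638.2 N·m.
ω = 2π·365/60 = 38.22 rad/s, so P_max = T_max·ω = 2.439×10^4 W.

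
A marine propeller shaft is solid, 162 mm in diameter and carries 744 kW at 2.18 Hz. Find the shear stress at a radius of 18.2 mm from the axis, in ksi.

2.12 ksi

ω = 2π·2.18 = 13.70 rad/s, so T = P/ω = 744×10³ / 13.70 = 54320 N·m.
J = πd⁴/32 = π(0.162)⁴/32 = 6.762×10^-5 m⁴.
Shear stress varies linearly with radius: τ = T·r/J = 54320 × 0.0182 / 6.762×10^-5 = 1.462×10^7 Pa.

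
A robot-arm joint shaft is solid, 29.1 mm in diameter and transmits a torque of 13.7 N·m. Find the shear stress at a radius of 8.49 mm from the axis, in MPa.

J = πd⁴/32 = π(0.0291)⁴/32 = 7.040×10^-8 m⁴.
Shear stress varies linearly with radius: τ = T·r/J = 13.70 × 0.00849 / 7.040×10^-8 = 1.652×10^6 Pa.

1.65 MPa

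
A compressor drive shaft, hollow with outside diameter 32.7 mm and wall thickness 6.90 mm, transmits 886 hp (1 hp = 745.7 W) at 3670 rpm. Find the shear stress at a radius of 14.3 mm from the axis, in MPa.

247 MPa

ω = 2π·3670/60 = 384.3 rad/s, so T = P/ω = 886×745.7 / 384.3 = 1719 N·m.
J = π(d_o⁴ − d_i⁴)/32 = π(0.0327⁴ − 0.0189⁴)/32 = 9.972×10^-8 m⁴.
Shear stress varies linearly with radius: τ = T·r/J = 1719 × 0.0143 / 9.972×10^-8 = 2.465×10^8 Pa.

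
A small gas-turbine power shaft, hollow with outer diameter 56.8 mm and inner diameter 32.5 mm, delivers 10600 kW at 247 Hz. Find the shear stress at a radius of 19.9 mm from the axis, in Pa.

1.49e8 Pa

ω = 2π·247 = 1552 rad/s, so T = P/ω = 10600×10³ / 1552 = 6830 N·m.
J = π(d_o⁴ − d_i⁴)/32 = π(0.0568⁴ − 0.0325⁴)/32 = 9.123×10^-7 m⁴.
Shear stress varies linearly with radius: τ = T·r/J = 6830 × 0.0199 / 9.123×10^-7 = 1.490×10^8 Pa.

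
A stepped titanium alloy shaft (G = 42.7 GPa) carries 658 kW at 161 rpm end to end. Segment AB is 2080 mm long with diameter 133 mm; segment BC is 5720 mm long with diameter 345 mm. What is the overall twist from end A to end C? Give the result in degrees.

ω = 2π·161/60 = 16.86 rad/s, so T = P/ω = 658×10³ / 16.86 = 39030 N·m.
J_AB = π(0.133)⁴/32 = 3.07×10^-5 m⁴; J_BC = π(0.345)⁴/32 = 1.39×10^-3 m⁴.
θ = (T/G)·Σ L_i/J_i = (39030/42.7×10⁹)·(2.08/3.07×10^-5 + 5.72/1.39×10^-3) = 0.06565 rad.

3.76°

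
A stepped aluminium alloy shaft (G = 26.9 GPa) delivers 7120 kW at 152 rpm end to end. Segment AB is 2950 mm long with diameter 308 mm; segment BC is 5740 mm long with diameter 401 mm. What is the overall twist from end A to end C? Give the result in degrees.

ω = 2π·152/60 = 15.92 rad/s, so T = P/ω = 7120×10³ / 15.92 = 447300 N·m.
J_AB = π(0.308)⁴/32 = 8.83×10^-4 m⁴; J_BC = π(0.401)⁴/32 = 2.54×10^-3 m⁴.
θ = (T/G)·Σ L_i/J_i = (447300/26.9×10⁹)·(2.95/8.83×10^-4 + 5.74/2.54×10^-3) = 0.09312 rad.

5.34°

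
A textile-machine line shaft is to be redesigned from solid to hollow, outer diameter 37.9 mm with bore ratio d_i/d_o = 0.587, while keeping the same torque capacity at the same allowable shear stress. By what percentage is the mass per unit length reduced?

Equal τ_max and T ⇒ the solid shaft needs d_s³ = d_o³(1−k⁴), so d_s = 37.9·(1−0.587⁴)^(1/3) = 36.34 mm.
Area ratio A_h/A_s = d_o²(1−k²)/d_s² = (1−k²)/(1−k⁴)^(2/3) = 0.7131.
Mass saving = 1 − 0.7131 = 28.7 %.

28.7 %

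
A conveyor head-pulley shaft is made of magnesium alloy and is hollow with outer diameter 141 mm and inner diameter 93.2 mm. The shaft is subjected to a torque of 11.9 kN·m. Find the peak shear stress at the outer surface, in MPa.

J = π(d_o⁴ − d_i⁴)/32 = π(0.141⁴ − 0.0932⁴)/32 = 3.140×10^-5 m⁴.
τ_max = T·r/J = 11900 × 0.0705 / 3.140×10^-5 = 2.672×10^7 Pa.

26.7 MPa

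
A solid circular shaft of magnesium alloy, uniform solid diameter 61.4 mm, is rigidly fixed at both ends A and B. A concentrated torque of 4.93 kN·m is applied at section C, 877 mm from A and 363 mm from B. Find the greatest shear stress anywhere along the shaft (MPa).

With uniform GJ and both ends fixed, compatibility θ_AC = θ_CB gives T_A·a = T_B·b, together with T_A + T_B = T₀.
T_A = T₀·b/(a+b) = 4930·363/1240 = 1443 N·m; T_B = 3487 N·m.
τ in each portion: τ_AC = 3.18×10^7 Pa, τ_CB = 7.67×10^7 Pa; maximum is in CB.
τ_max = T_CB·r/J = 3487·0.0307/1.40×10^-6 = 7.672×10^7 Pa.

76.7 MPa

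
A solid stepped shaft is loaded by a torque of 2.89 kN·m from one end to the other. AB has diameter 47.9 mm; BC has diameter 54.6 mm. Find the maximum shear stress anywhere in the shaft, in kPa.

134000 kPa

Under the same torque, τ_max = 16T/(πd³) is largest where d is smallest — segment AB (d = 47.9 mm).
τ_max = 16·2890/(π·(0.0479)³) = 1.339×10^8 Pa.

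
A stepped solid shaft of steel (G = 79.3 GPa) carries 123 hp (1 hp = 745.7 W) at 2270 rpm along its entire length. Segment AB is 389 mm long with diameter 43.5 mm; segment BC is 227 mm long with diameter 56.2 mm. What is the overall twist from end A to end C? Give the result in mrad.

ω = 2π·2270/60 = 237.7 rad/s, so T = P/ω = 123×745.7 / 237.7 = 385.8 N·m.
J_AB = π(0.0435)⁴/32 = 3.52×10^-7 m⁴; J_BC = π(0.0562)⁴/32 = 9.79×10^-7 m⁴.
θ = (T/G)·Σ L_i/J_i = (385.8/79.3×10⁹)·(0.389/3.52×10^-7 + 0.227/9.79×10^-7) = 6.512×10^-3 rad.

6.51 mrad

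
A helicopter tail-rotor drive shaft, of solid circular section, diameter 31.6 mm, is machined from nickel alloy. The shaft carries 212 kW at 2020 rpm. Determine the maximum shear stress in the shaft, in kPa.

162000 kPa

ω = 2π·2020/60 = 211.5 rad/s, so T = P/ω = 212×10³ / 211.5 = 1002 N·m.
J = πd⁴/32 = π(0.0316)⁴/32 = 9.789×10^-8 m⁴.
τ_max = T·r/J = 1002 × 0.0158 / 9.789×10^-8 = 1.618×10^8 Pa.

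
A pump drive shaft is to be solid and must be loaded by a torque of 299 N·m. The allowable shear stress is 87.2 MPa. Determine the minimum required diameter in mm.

For a solid shaft τ_max = 16T/(πd³), so d = (16T/(π τ_allow))^(1/3) = (16·299.0/(π·8.72×10^7))^(1/3) = 0.02594 m.

25.9 mm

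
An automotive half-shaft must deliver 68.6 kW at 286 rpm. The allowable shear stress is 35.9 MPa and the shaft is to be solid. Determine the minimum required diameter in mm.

ω = 2π·286/60 = 29.95 rad/s, so T = P/ω = 68.6×10³ / 29.95 = 2290 N·m.
For a solid shaft τ_max = 16T/(πd³), so d = (16T/(π τ_allow))^(1/3) = (16·2290/(π·3.59×10^7))^(1/3) = 0.06875 m.

68.7 mm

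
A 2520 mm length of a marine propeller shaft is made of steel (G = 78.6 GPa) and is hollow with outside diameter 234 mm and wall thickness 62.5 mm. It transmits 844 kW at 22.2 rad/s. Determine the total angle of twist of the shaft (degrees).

0.249°

ω = 22.2 rad/s, so T = P/ω = 844×10³ / 22.20 = 38020 N·m.
J = π(d_o⁴ − d_i⁴)/32 = π(0.234⁴ − 0.109⁴)/32 = 2.805×10^-4 m⁴.
θ = T·L/(G·J) = 38020 × 2.52 / (78.6×10⁹ × 2.805×10^-4) = 4.346×10^-3 rad.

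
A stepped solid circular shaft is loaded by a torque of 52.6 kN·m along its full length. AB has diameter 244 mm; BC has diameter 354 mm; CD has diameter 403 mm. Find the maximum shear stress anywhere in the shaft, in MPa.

Under the same torque, τ_max = 16T/(πd³) is largest where d is smallest — segment AB (d = 244 mm).
τ_max = 16·52600/(π·(0.244)³) = 1.844×10^7 Pa.

18.4 MPa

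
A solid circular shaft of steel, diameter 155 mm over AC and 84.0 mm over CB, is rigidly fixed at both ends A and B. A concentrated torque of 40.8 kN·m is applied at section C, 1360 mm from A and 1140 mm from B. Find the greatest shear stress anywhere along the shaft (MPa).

50.6 MPa

Compatibility: T_A·a/J_AC = T_B·b/J_CB with T_A + T_B = T₀.
J_AC = 5.67×10^-5 m⁴, J_CB = 4.89×10^-6 m⁴, so T_A = T₀·(J_AC/a)/((J_AC/a)+(J_CB/b)) = 36990 N·m, T_B = 3807 N·m.
τ in each portion: τ_AC = 5.06×10^7 Pa, τ_CB = 3.27×10^7 Pa; maximum is in AC.
τ_max = T_AC·r/J = 36990·0.0775/5.67×10^-5 = 5.059×10^7 Pa.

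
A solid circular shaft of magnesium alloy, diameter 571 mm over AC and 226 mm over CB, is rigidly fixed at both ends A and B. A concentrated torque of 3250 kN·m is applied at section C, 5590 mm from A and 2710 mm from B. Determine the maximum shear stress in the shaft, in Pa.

Compatibility: T_A·a/J_AC = T_B·b/J_CB with T_A + T_B = T₀.
J_AC = 0.0104 m⁴, J_CB = 2.56×10^-4 m⁴, so T_A = T₀·(J_AC/a)/((J_AC/a)+(J_CB/b)) = 3.093e6 N·m, T_B = 156600 N·m.
τ in each portion: τ_AC = 8.46×10^7 Pa, τ_CB = 6.91×10^7 Pa; maximum is in AC.
τ_max = T_AC·r/J = 3.093e6·0.285/0.0104 = 8.463×10^7 Pa.

8.46e7 Pa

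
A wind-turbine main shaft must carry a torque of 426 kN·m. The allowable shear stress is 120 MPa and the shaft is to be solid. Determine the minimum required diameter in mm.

262 mm

For a solid shaft τ_max = 16T/(πd³), so d = (16T/(π τ_allow))^(1/3) = (16·426000/(π·1.20×10^8))^(1/3) = 0.2625 m.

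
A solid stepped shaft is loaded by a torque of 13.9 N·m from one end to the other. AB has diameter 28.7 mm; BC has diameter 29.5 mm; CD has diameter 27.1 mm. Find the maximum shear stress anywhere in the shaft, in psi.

Under the same torque, τ_max = 16T/(πd³) is largest where d is smallest — segment CD (d = 27.1 mm).
τ_max = 16·13.90/(π·(0.0271)³) = 3.557×10^6 Pa.

516 psi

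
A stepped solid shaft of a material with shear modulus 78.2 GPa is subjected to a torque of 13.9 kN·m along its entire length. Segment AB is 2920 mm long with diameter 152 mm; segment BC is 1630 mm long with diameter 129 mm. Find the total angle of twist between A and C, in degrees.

1.18°

J_AB = π(0.152)⁴/32 = 5.24×10^-5 m⁴; J_BC = π(0.129)⁴/32 = 2.72×10^-5 m⁴.
θ = (T/G)·Σ L_i/J_i = (13900/78.2×10⁹)·(2.92/5.24×10^-5 + 1.63/2.72×10^-5) = 0.02056 rad.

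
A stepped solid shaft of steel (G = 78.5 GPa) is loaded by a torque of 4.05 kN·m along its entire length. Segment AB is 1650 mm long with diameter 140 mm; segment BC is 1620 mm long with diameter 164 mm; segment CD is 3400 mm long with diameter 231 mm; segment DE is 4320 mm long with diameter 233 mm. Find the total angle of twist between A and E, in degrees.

0.277°

J_AB = π(0.140)⁴/32 = 3.77×10^-5 m⁴; J_BC = π(0.164)⁴/32 = 7.10×10^-5 m⁴; J_CD = π(0.231)⁴/32 = 2.80×10^-4 m⁴; J_DE = π(0.233)⁴/32 = 2.89×10^-4 m⁴.
θ = (T/G)·Σ L_i/J_i = (4050/78.5×10⁹)·(1.65/3.77×10^-5 + 1.62/7.10×10^-5 + 3.40/2.80×10^-4 + 4.32/2.89×10^-4) = 4.832×10^-3 rad.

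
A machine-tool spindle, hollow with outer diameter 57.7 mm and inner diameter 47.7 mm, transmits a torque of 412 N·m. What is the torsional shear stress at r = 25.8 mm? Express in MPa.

J = π(d_o⁴ − d_i⁴)/32 = π(0.0577⁴ − 0.0477⁴)/32 = 5.799×10^-7 m⁴.
Shear stress varies linearly with radius: τ = T·r/J = 412.0 × 0.0258 / 5.799×10^-7 = 1.833×10^7 Pa.

18.3 MPa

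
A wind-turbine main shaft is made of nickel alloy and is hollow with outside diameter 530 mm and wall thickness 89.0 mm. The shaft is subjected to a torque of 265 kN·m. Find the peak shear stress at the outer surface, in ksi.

1.63 ksi

J = π(d_o⁴ − d_i⁴)/32 = π(0.530⁴ − 0.352⁴)/32 = 6.239×10^-3 m⁴.
τ_max = T·r/J = 265000 × 0.265 / 6.239×10^-3 = 1.126×10^7 Pa.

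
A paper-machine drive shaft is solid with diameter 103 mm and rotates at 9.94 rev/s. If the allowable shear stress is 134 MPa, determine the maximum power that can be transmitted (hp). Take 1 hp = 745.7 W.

2410 hp

J = πd⁴/32 = π(0.103)⁴/32 = 1.105×10^-5 m⁴.
T_max = τ_allow·J/r = 1.34×10^8 × 1.105×10^-5 / 0.0515 = 28750 N·m.
ω = 2π·9.94 = 62.45 rad/s, so P_max = T_max·ω = 1.796×10^6 W.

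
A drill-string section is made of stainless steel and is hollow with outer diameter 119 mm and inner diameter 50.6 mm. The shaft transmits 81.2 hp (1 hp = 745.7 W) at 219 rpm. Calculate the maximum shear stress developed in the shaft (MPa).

8.25 MPa

ω = 2π·219/60 = 22.93 rad/s, so T = P/ω = 81.2×745.7 / 22.93 = 2640 N·m.
J = π(d_o⁴ − d_i⁴)/32 = π(0.119⁴ − 0.0506⁴)/32 = 1.904×10^-5 m⁴.
τ_max = T·r/J = 2640 × 0.0595 / 1.904×10^-5 = 8.249×10^6 Pa.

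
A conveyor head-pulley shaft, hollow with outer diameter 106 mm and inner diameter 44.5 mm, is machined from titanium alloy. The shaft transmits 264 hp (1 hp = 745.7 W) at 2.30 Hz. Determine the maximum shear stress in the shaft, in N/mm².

60.1 N/mm²

ω = 2π·2.30 = 14.45 rad/s, so T = P/ω = 264×745.7 / 14.45 = 13620 N·m.
J = π(d_o⁴ − d_i⁴)/32 = π(0.106⁴ − 0.0445⁴)/32 = 1.201×10^-5 m⁴.
τ_max = T·r/J = 13620 × 0.0530 / 1.201×10^-5 = 6.012×10^7 Pa.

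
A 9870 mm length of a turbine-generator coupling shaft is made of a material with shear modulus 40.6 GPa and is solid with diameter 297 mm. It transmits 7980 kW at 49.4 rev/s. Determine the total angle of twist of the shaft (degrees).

ω = 2π·49.4 = 310.4 rad/s, so T = P/ω = 7980×10³ / 310.4 = 25710 N·m.
J = πd⁴/32 = π(0.297)⁴/32 = 7.639×10^-4 m⁴.
θ = T·L/(G·J) = 25710 × 9.87 / (40.6×10⁹ × 7.639×10^-4) = 8.182×10^-3 rad.

0.469°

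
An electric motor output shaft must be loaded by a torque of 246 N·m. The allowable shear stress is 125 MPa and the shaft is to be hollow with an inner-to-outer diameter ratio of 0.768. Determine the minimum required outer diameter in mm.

For a hollow shaft with d_i/d_o = 0.768: τ_max = 16T/(π d_o³ (1−k⁴)), so d_o = [16T/(π τ_allow (1−k⁴))]^(1/3) = [16·246.0/(π·1.25×10^8·0.6521)]^(1/3) = 0.02486 m.

24.9 mm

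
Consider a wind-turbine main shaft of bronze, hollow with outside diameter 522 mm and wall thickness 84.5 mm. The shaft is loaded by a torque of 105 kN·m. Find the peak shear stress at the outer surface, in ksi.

0.689 ksi

J = π(d_o⁴ − d_i⁴)/32 = π(0.522⁴ − 0.353⁴)/32 = 5.765×10^-3 m⁴.
τ_max = T·r/J = 105000 × 0.261 / 5.765×10^-3 = 4.754×10^6 Pa.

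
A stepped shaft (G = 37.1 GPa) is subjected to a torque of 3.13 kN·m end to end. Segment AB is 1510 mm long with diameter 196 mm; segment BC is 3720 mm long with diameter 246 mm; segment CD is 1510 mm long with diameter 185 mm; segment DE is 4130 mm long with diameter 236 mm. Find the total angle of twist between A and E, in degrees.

0.229°

J_AB = π(0.196)⁴/32 = 1.45×10^-4 m⁴; J_BC = π(0.246)⁴/32 = 3.60×10^-4 m⁴; J_CD = π(0.185)⁴/32 = 1.15×10^-4 m⁴; J_DE = π(0.236)⁴/32 = 3.05×10^-4 m⁴.
θ = (T/G)·Σ L_i/J_i = (3130/37.1×10⁹)·(1.51/1.45×10^-4 + 3.72/3.60×10^-4 + 1.51/1.15×10^-4 + 4.13/3.05×10^-4) = 4.004×10^-3 rad.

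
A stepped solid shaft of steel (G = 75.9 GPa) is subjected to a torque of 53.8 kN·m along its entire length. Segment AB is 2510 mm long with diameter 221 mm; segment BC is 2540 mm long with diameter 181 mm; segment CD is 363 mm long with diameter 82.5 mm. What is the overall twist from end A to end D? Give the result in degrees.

4.66°

J_AB = π(0.221)⁴/32 = 2.34×10^-4 m⁴; J_BC = π(0.181)⁴/32 = 1.05×10^-4 m⁴; J_CD = π(0.0825)⁴/32 = 4.55×10^-6 m⁴.
θ = (T/G)·Σ L_i/J_i = (53800/75.9×10⁹)·(2.51/2.34×10^-4 + 2.54/1.05×10^-4 + 0.363/4.55×10^-6) = 0.08126 rad.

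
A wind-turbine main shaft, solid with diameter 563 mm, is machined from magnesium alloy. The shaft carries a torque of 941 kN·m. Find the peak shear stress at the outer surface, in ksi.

J = πd⁴/32 = π(0.563)⁴/32 = 9.864×10^-3 m⁴.
τ_max = T·r/J = 941000 × 0.281 / 9.864×10^-3 = 2.686×10^7 Pa.

3.90 ksi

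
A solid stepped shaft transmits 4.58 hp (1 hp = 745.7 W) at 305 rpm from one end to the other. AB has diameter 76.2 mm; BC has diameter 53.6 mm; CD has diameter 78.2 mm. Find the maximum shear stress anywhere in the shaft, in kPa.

ω = 2π·305/60 = 31.94 rad/s, so T = P/ω = 4.58×745.7 / 31.94 = 106.9 N·m.
Under the same torque, τ_max = 16T/(πd³) is largest where d is smallest — segment BC (d = 53.6 mm).
τ_max = 16·106.9/(π·(0.0536)³) = 3.537×10^6 Pa.

3540 kPa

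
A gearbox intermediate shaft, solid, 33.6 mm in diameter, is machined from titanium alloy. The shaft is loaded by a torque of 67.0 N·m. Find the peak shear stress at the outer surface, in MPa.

J = πd⁴/32 = π(0.0336)⁴/32 = 1.251×10^-7 m⁴.
τ_max = T·r/J = 67.00 × 0.0168 / 1.251×10^-7 = 8.996×10^6 Pa.

9.00 MPa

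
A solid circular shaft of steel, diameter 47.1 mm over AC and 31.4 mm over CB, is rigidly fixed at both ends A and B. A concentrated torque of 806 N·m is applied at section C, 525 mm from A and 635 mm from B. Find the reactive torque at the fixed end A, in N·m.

Compatibility: T_A·a/J_AC = T_B·b/J_CB with T_A + T_B = T₀.
J_AC = 4.83×10^-7 m⁴, J_CB = 9.54×10^-8 m⁴, so T_A = T₀·(J_AC/a)/((J_AC/a)+(J_CB/b)) = 692.8 N·m, T_B = 113.2 N·m.

693 N·m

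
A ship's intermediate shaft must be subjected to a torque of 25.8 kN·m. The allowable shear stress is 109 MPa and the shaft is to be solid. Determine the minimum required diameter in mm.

106 mm

For a solid shaft τ_max = 16T/(πd³), so d = (16T/(π τ_allow))^(1/3) = (16·25800/(π·1.09×10^8))^(1/3) = 0.1064 m.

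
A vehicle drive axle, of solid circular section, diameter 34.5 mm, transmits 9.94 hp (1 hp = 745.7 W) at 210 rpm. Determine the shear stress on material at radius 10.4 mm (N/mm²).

25.2 N/mm²

ω = 2π·210/60 = 21.99 rad/s, so T = P/ω = 9.94×745.7 / 21.99 = 337.1 N·m.
J = πd⁴/32 = π(0.0345)⁴/32 = 1.391×10^-7 m⁴.
Shear stress varies linearly with radius: τ = T·r/J = 337.1 × 0.0104 / 1.391×10^-7 = 2.520×10^7 Pa.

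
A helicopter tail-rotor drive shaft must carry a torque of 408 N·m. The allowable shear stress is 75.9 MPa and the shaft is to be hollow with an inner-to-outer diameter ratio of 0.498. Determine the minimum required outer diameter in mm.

For a hollow shaft with d_i/d_o = 0.498: τ_max = 16T/(π d_o³ (1−k⁴)), so d_o = [16T/(π τ_allow (1−k⁴))]^(1/3) = [16·408.0/(π·7.59×10^7·0.9385)]^(1/3) = 0.03078 m.

30.8 mm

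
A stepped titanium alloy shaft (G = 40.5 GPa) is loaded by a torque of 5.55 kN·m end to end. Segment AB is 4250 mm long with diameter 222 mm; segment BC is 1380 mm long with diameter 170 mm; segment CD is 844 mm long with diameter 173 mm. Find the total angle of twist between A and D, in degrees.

0.347°

J_AB = π(0.222)⁴/32 = 2.38×10^-4 m⁴; J_BC = π(0.170)⁴/32 = 8.20×10^-5 m⁴; J_CD = π(0.173)⁴/32 = 8.79×10^-5 m⁴.
θ = (T/G)·Σ L_i/J_i = (5550/40.5×10⁹)·(4.25/2.38×10^-4 + 1.38/8.20×10^-5 + 0.844/8.79×10^-5) = 6.064×10^-3 rad.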